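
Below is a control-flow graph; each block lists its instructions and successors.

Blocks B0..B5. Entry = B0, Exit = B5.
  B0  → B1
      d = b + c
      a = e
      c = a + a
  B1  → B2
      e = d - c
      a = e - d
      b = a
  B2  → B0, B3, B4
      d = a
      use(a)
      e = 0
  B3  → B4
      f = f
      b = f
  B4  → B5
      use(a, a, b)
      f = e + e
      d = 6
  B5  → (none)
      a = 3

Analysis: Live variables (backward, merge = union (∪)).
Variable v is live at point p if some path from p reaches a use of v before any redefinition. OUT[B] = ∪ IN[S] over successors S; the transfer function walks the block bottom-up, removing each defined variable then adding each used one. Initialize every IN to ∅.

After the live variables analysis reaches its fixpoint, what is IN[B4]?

Answer: {a, b, e}

Trace:
Per-block solution:
  B0: | IN={b, c, e, f} | OUT={c, d, f}
  B1: | IN={c, d, f} | OUT={a, b, c, f}
  B2: | IN={a, b, c, f} | OUT={a, b, c, e, f}
  B3: | IN={a, e, f} | OUT={a, b, e}
  B4: | IN={a, b, e} | OUT={}
  B5: | IN={} | OUT={}

Merge at B4: OUT[B4] = IN[B5] = {}
Applying B4's transfer function to that OUT value gives IN[B4] (row B4 above).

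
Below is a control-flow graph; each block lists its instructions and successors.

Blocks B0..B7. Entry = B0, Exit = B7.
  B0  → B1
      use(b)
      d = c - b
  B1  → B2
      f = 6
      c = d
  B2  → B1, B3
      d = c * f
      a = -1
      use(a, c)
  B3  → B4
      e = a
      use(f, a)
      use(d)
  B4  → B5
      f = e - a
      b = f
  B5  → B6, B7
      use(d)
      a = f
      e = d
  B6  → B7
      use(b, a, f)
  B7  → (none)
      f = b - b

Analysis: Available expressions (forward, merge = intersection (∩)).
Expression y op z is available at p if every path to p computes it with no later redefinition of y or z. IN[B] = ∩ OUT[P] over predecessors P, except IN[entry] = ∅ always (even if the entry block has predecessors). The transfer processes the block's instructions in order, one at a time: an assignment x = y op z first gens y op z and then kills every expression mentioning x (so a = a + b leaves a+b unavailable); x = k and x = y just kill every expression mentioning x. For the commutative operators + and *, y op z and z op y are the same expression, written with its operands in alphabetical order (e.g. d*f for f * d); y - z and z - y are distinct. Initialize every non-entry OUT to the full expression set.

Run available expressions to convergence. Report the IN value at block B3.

Answer: {c*f}

Working:
Fixpoint table:
  B0:   IN={}   OUT={c-b}
  B1:   IN={}   OUT={}
  B2:   IN={}   OUT={c*f}
  B3:   IN={c*f}   OUT={c*f}
  B4:   IN={c*f}   OUT={e-a}
  B5:   IN={e-a}   OUT={}
  B6:   IN={}   OUT={}
  B7:   IN={}   OUT={b-b}

Merge at B3: IN[B3] = OUT[B2] = {c*f}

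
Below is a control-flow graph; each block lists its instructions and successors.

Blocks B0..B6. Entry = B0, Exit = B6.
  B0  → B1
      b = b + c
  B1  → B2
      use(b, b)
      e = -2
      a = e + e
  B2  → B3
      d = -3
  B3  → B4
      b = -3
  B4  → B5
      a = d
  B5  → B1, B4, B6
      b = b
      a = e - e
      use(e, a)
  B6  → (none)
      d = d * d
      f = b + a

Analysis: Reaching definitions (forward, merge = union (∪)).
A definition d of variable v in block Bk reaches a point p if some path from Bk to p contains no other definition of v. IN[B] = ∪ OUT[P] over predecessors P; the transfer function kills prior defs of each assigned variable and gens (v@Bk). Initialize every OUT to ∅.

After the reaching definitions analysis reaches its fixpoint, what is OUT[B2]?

Answer: {a@B1, b@B0, b@B5, d@B2, e@B1}

Trace:
Fixpoint table:
  B0: | IN={} | OUT={b@B0}
  B1: | IN={a@B5, b@B0, b@B5, d@B2, e@B1} | OUT={a@B1, b@B0, b@B5, d@B2, e@B1}
  B2: | IN={a@B1, b@B0, b@B5, d@B2, e@B1} | OUT={a@B1, b@B0, b@B5, d@B2, e@B1}
  B3: | IN={a@B1, b@B0, b@B5, d@B2, e@B1} | OUT={a@B1, b@B3, d@B2, e@B1}
  B4: | IN={a@B1, a@B5, b@B3, b@B5, d@B2, e@B1} | OUT={a@B4, b@B3, b@B5, d@B2, e@B1}
  B5: | IN={a@B4, b@B3, b@B5, d@B2, e@B1} | OUT={a@B5, b@B5, d@B2, e@B1}
  B6: | IN={a@B5, b@B5, d@B2, e@B1} | OUT={a@B5, b@B5, d@B6, e@B1, f@B6}

Merge at B2: IN[B2] = OUT[B1] = {a@B1, b@B0, b@B5, d@B2, e@B1}
Applying B2's transfer function to that IN value gives OUT[B2] (row B2 above).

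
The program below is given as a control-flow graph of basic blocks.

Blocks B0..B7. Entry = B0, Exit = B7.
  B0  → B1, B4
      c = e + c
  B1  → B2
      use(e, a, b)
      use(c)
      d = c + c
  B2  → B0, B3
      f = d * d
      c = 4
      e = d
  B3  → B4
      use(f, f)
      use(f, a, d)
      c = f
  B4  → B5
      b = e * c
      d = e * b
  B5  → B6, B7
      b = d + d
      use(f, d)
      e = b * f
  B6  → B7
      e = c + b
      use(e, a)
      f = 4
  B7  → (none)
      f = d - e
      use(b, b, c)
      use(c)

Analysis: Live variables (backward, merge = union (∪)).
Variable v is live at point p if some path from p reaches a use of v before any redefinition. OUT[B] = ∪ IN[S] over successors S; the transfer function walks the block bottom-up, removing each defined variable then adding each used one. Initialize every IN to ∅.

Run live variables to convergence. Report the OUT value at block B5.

Converged values:
  B0: | IN={a, b, c, e, f} | OUT={a, b, c, e, f}
  B1: | IN={a, b, c, e} | OUT={a, b, d}
  B2: | IN={a, b, d} | OUT={a, b, c, d, e, f}
  B3: | IN={a, d, e, f} | OUT={a, c, e, f}
  B4: | IN={a, c, e, f} | OUT={a, c, d, f}
  B5: | IN={a, c, d, f} | OUT={a, b, c, d, e}
  B6: | IN={a, b, c, d} | OUT={b, c, d, e}
  B7: | IN={b, c, d, e} | OUT={}

Merge at B5: OUT[B5] = IN[B6] ⊔ IN[B7] = {a, b, c, d, e}

Answer: {a, b, c, d, e}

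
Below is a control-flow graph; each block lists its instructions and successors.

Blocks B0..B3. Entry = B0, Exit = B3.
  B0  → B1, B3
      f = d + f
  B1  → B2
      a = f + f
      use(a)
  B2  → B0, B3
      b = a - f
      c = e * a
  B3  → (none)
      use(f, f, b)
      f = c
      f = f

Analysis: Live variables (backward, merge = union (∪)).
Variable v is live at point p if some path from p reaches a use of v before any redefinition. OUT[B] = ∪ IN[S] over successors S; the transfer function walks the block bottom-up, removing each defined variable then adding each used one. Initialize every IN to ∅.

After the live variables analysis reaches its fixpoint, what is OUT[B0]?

Fixpoint table:
  B0:  IN={b, c, d, e, f}  OUT={b, c, d, e, f}
  B1:  IN={d, e, f}  OUT={a, d, e, f}
  B2:  IN={a, d, e, f}  OUT={b, c, d, e, f}
  B3:  IN={b, c, f}  OUT={}

Merge at B0: OUT[B0] = IN[B1] ⊔ IN[B3] = {b, c, d, e, f}

Answer: {b, c, d, e, f}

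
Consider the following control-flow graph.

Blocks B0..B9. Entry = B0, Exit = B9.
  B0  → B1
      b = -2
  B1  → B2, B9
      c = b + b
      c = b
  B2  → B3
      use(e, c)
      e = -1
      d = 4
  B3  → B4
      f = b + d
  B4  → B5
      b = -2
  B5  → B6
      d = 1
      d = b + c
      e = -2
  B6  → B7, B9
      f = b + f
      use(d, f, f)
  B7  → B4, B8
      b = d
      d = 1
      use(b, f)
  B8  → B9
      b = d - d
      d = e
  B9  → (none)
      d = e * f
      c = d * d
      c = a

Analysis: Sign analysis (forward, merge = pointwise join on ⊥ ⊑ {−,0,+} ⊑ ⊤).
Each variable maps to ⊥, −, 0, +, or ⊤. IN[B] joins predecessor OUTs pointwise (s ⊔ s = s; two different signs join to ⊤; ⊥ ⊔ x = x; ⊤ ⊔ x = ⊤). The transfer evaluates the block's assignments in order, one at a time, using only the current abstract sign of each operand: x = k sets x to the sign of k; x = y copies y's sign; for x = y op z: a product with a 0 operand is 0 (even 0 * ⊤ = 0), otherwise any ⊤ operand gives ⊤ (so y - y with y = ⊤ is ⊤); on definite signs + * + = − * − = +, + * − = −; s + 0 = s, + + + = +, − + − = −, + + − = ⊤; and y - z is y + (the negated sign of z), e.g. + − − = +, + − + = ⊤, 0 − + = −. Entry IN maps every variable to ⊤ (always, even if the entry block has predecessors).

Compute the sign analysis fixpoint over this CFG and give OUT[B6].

Fixpoint table:
  B0: | IN=(all ⊤) | OUT={b:-; rest ⊤}
  B1: | IN={b:-; rest ⊤} | OUT={b:-, c:-; rest ⊤}
  B2: | IN={b:-, c:-; rest ⊤} | OUT={b:-, c:-, d:+, e:-; rest ⊤}
  B3: | IN={b:-, c:-, d:+, e:-; rest ⊤} | OUT={b:-, c:-, d:+, e:-; rest ⊤}
  B4: | IN={b:-, c:-, d:+, e:-; rest ⊤} | OUT={b:-, c:-, d:+, e:-; rest ⊤}
  B5: | IN={b:-, c:-, d:+, e:-; rest ⊤} | OUT={b:-, c:-, d:-, e:-; rest ⊤}
  B6: | IN={b:-, c:-, d:-, e:-; rest ⊤} | OUT={b:-, c:-, d:-, e:-; rest ⊤}
  B7: | IN={b:-, c:-, d:-, e:-; rest ⊤} | OUT={b:-, c:-, d:+, e:-; rest ⊤}
  B8: | IN={b:-, c:-, d:+, e:-; rest ⊤} | OUT={c:-, d:-, e:-; rest ⊤}
  B9: | IN={c:-; rest ⊤} | OUT=(all ⊤)

Merge at B6: IN[B6] = OUT[B5] = {a: ⊤, b: -, c: -, d: -, e: -, f: ⊤}
Applying B6's transfer function to that IN value gives OUT[B6] (row B6 above).

Answer: {a: ⊤, b: -, c: -, d: -, e: -, f: ⊤}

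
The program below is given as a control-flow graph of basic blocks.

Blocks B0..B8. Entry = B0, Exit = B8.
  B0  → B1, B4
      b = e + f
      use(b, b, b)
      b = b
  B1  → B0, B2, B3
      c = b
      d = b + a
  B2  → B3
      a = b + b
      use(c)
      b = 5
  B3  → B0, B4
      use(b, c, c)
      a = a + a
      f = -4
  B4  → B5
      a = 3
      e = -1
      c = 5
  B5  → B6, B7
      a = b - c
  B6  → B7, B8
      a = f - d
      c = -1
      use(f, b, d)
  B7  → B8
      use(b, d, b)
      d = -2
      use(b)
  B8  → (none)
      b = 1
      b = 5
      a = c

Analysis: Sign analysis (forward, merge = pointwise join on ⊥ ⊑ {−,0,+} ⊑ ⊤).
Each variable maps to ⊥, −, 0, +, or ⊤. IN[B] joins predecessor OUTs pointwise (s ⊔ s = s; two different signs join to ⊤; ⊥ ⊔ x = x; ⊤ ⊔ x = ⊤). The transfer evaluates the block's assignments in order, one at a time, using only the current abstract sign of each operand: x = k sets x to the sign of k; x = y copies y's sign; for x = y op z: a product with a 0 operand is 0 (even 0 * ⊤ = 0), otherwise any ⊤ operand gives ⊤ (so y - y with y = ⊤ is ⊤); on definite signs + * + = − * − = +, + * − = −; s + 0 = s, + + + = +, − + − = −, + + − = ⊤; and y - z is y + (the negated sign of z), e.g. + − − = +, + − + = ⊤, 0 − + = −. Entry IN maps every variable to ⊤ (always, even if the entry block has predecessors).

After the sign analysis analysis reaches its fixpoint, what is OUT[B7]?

Fixpoint table:
  B0:   IN=(all ⊤)   OUT=(all ⊤)
  B1:   IN=(all ⊤)   OUT=(all ⊤)
  B2:   IN=(all ⊤)   OUT={b:+; rest ⊤}
  B3:   IN=(all ⊤)   OUT={f:-; rest ⊤}
  B4:   IN=(all ⊤)   OUT={a:+, c:+, e:-; rest ⊤}
  B5:   IN={a:+, c:+, e:-; rest ⊤}   OUT={c:+, e:-; rest ⊤}
  B6:   IN={c:+, e:-; rest ⊤}   OUT={c:-, e:-; rest ⊤}
  B7:   IN={e:-; rest ⊤}   OUT={d:-, e:-; rest ⊤}
  B8:   IN={e:-; rest ⊤}   OUT={b:+, e:-; rest ⊤}

Merge at B7: IN[B7] = OUT[B5] ⊔ OUT[B6] = {a: ⊤, b: ⊤, c: ⊤, d: ⊤, e: -, f: ⊤}
Applying B7's transfer function to that IN value gives OUT[B7] (row B7 above).

Answer: {a: ⊤, b: ⊤, c: ⊤, d: -, e: -, f: ⊤}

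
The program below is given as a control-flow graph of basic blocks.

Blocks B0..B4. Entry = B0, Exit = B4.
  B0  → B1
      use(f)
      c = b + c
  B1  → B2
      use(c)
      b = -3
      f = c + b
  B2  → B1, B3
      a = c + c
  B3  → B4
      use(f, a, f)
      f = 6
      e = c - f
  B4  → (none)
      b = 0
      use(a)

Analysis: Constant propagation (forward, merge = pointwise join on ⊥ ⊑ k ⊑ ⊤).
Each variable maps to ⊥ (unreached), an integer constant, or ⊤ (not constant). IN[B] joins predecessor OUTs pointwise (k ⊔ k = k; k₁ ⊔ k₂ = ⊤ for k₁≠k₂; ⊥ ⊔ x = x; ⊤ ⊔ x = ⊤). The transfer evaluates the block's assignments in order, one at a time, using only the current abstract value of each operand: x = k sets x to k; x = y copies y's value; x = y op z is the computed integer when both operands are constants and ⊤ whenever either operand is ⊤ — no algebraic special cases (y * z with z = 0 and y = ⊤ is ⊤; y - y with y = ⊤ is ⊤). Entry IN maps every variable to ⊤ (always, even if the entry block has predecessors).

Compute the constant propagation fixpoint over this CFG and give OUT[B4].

Converged values:
  B0:   IN=(all ⊤)   OUT=(all ⊤)
  B1:   IN=(all ⊤)   OUT={b:-3; rest ⊤}
  B2:   IN={b:-3; rest ⊤}   OUT={b:-3; rest ⊤}
  B3:   IN={b:-3; rest ⊤}   OUT={b:-3, f:6; rest ⊤}
  B4:   IN={b:-3, f:6; rest ⊤}   OUT={b:0, f:6; rest ⊤}

Merge at B4: IN[B4] = OUT[B3] = {a: ⊤, b: -3, c: ⊤, d: ⊤, e: ⊤, f: 6}
Applying B4's transfer function to that IN value gives OUT[B4] (row B4 above).

Answer: {a: ⊤, b: 0, c: ⊤, d: ⊤, e: ⊤, f: 6}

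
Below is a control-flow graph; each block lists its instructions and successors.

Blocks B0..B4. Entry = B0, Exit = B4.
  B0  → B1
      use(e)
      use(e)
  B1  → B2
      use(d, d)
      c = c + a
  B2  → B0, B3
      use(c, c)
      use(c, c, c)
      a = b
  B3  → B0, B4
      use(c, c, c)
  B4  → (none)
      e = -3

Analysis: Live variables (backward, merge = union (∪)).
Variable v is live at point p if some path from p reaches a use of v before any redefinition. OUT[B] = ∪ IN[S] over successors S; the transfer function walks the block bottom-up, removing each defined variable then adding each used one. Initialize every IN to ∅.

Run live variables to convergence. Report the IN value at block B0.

Answer: {a, b, c, d, e}

Trace:
Per-block solution:
  B0:  IN={a, b, c, d, e}  OUT={a, b, c, d, e}
  B1:  IN={a, b, c, d, e}  OUT={b, c, d, e}
  B2:  IN={b, c, d, e}  OUT={a, b, c, d, e}
  B3:  IN={a, b, c, d, e}  OUT={a, b, c, d, e}
  B4:  IN={}  OUT={}

Merge at B0: OUT[B0] = IN[B1] = {a, b, c, d, e}
Applying B0's transfer function to that OUT value gives IN[B0] (row B0 above).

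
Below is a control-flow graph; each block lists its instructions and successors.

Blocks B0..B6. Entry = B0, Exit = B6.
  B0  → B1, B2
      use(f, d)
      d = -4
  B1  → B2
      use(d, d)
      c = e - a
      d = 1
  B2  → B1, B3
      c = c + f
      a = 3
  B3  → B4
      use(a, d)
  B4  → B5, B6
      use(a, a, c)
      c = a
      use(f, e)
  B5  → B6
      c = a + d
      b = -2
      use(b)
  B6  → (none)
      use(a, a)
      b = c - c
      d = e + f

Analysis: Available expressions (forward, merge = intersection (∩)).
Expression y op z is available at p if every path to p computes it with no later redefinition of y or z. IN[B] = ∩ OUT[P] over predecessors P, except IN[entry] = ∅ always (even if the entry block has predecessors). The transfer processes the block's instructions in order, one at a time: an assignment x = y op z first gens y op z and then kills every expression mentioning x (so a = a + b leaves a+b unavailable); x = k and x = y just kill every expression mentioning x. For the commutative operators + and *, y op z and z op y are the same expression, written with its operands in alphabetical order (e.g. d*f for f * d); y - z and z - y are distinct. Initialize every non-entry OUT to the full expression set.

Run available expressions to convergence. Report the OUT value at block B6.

Per-block solution:
  B0: | IN={} | OUT={}
  B1: | IN={} | OUT={e-a}
  B2: | IN={} | OUT={}
  B3: | IN={} | OUT={}
  B4: | IN={} | OUT={}
  B5: | IN={} | OUT={a+d}
  B6: | IN={} | OUT={c-c, e+f}

Merge at B6: IN[B6] = OUT[B4] ∩ OUT[B5] = {}
Applying B6's transfer function to that IN value gives OUT[B6] (row B6 above).

Answer: {c-c, e+f}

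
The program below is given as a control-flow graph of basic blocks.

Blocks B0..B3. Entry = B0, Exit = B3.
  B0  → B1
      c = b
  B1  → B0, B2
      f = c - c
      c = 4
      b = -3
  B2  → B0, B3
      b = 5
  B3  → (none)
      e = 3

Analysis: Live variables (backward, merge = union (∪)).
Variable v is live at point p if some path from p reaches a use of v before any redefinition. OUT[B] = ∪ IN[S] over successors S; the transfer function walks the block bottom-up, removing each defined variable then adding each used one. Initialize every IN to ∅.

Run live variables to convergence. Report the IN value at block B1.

Answer: {c}

Trace:
Converged values:
  B0: | IN={b} | OUT={c}
  B1: | IN={c} | OUT={b}
  B2: | IN={} | OUT={b}
  B3: | IN={} | OUT={}

Merge at B1: OUT[B1] = IN[B0] ⊔ IN[B2] = {b}
Applying B1's transfer function to that OUT value gives IN[B1] (row B1 above).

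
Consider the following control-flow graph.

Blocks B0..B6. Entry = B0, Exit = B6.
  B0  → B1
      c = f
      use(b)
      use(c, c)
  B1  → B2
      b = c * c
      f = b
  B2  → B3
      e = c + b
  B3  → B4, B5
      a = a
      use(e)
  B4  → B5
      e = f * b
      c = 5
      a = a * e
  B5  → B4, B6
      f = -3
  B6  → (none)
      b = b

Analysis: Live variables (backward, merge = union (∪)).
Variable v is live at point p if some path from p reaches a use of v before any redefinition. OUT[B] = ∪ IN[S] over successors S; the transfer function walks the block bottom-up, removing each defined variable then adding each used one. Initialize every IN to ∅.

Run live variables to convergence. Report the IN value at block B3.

Per-block solution:
  B0: | IN={a, b, f} | OUT={a, c}
  B1: | IN={a, c} | OUT={a, b, c, f}
  B2: | IN={a, b, c, f} | OUT={a, b, e, f}
  B3: | IN={a, b, e, f} | OUT={a, b, f}
  B4: | IN={a, b, f} | OUT={a, b}
  B5: | IN={a, b} | OUT={a, b, f}
  B6: | IN={b} | OUT={}

Merge at B3: OUT[B3] = IN[B4] ⊔ IN[B5] = {a, b, f}
Applying B3's transfer function to that OUT value gives IN[B3] (row B3 above).

Answer: {a, b, e, f}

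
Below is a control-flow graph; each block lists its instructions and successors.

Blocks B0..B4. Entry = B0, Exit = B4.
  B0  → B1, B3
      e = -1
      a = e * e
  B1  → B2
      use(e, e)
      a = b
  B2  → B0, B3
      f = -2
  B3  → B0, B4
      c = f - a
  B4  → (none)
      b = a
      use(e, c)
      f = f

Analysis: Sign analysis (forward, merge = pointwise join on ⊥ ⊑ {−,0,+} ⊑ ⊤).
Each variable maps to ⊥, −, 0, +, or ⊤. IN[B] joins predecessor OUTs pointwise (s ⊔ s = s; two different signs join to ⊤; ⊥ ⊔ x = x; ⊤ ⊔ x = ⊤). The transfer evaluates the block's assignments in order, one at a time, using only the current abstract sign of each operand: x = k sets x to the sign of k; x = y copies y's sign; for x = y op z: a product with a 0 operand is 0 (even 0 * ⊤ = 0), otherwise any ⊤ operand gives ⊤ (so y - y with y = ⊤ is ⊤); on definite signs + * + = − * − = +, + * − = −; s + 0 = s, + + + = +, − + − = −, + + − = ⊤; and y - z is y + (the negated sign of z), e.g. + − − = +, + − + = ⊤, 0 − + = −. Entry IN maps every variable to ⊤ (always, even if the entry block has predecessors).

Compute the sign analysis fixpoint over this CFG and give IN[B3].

Answer: {a: ⊤, b: ⊤, c: ⊤, d: ⊤, e: -, f: ⊤}

Trace:
Converged values:
  B0:   IN=(all ⊤)   OUT={a:+, e:-; rest ⊤}
  B1:   IN={a:+, e:-; rest ⊤}   OUT={e:-; rest ⊤}
  B2:   IN={e:-; rest ⊤}   OUT={e:-, f:-; rest ⊤}
  B3:   IN={e:-; rest ⊤}   OUT={e:-; rest ⊤}
  B4:   IN={e:-; rest ⊤}   OUT={e:-; rest ⊤}

Merge at B3: IN[B3] = OUT[B0] ⊔ OUT[B2] = {a: ⊤, b: ⊤, c: ⊤, d: ⊤, e: -, f: ⊤}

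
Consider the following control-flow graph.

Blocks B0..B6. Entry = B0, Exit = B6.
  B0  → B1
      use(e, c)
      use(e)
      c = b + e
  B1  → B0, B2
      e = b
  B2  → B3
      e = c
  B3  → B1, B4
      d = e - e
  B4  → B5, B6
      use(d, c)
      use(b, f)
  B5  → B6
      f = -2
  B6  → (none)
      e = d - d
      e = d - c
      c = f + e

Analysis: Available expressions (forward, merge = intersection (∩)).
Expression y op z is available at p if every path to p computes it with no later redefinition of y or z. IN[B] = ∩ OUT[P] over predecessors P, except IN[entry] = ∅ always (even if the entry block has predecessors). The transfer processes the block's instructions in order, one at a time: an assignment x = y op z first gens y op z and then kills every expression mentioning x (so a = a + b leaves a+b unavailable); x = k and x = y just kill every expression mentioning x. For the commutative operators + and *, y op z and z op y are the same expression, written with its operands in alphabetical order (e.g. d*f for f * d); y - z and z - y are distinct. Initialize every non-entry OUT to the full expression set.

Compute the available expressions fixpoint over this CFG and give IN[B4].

Per-block solution:
  B0:  IN={}  OUT={b+e}
  B1:  IN={}  OUT={}
  B2:  IN={}  OUT={}
  B3:  IN={}  OUT={e-e}
  B4:  IN={e-e}  OUT={e-e}
  B5:  IN={e-e}  OUT={e-e}
  B6:  IN={e-e}  OUT={d-d, e+f}

Merge at B4: IN[B4] = OUT[B3] = {e-e}

Answer: {e-e}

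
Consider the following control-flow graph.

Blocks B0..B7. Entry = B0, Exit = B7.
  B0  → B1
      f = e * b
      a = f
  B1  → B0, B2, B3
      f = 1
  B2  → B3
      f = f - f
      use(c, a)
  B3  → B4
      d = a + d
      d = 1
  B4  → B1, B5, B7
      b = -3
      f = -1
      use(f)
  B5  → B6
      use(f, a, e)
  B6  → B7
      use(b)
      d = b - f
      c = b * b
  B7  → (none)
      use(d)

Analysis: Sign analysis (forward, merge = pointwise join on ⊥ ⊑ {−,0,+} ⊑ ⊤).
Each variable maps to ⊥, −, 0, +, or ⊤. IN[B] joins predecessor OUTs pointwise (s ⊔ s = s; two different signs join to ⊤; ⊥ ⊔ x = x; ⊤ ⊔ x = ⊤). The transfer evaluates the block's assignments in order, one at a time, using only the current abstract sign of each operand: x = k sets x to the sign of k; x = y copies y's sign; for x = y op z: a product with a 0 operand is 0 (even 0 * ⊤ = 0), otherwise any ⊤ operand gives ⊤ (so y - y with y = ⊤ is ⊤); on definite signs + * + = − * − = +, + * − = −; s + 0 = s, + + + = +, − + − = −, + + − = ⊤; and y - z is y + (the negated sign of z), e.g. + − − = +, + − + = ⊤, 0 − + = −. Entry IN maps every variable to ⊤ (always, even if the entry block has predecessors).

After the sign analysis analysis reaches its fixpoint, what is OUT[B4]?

Answer: {a: ⊤, b: -, c: ⊤, d: +, e: ⊤, f: -}

Working:
Per-block solution:
  B0:  IN=(all ⊤)  OUT=(all ⊤)
  B1:  IN=(all ⊤)  OUT={f:+; rest ⊤}
  B2:  IN={f:+; rest ⊤}  OUT=(all ⊤)
  B3:  IN=(all ⊤)  OUT={d:+; rest ⊤}
  B4:  IN={d:+; rest ⊤}  OUT={b:-, d:+, f:-; rest ⊤}
  B5:  IN={b:-, d:+, f:-; rest ⊤}  OUT={b:-, d:+, f:-; rest ⊤}
  B6:  IN={b:-, d:+, f:-; rest ⊤}  OUT={b:-, c:+, f:-; rest ⊤}
  B7:  IN={b:-, f:-; rest ⊤}  OUT={b:-, f:-; rest ⊤}

Merge at B4: IN[B4] = OUT[B3] = {a: ⊤, b: ⊤, c: ⊤, d: +, e: ⊤, f: ⊤}
Applying B4's transfer function to that IN value gives OUT[B4] (row B4 above).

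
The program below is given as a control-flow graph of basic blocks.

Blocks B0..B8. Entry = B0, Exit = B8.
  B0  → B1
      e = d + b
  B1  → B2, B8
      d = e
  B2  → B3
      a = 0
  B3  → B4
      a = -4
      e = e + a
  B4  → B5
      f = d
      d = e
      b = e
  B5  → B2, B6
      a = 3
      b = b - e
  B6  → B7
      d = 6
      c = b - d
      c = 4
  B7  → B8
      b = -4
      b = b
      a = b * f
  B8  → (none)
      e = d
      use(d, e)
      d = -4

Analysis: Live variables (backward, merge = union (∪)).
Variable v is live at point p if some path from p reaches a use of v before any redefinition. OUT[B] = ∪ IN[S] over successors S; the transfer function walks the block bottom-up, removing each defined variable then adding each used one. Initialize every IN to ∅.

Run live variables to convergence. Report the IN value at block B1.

Converged values:
  B0: | IN={b, d} | OUT={e}
  B1: | IN={e} | OUT={d, e}
  B2: | IN={d, e} | OUT={d, e}
  B3: | IN={d, e} | OUT={d, e}
  B4: | IN={d, e} | OUT={b, d, e, f}
  B5: | IN={b, d, e, f} | OUT={b, d, e, f}
  B6: | IN={b, f} | OUT={d, f}
  B7: | IN={d, f} | OUT={d}
  B8: | IN={d} | OUT={}

Merge at B1: OUT[B1] = IN[B2] ⊔ IN[B8] = {d, e}
Applying B1's transfer function to that OUT value gives IN[B1] (row B1 above).

Answer: {e}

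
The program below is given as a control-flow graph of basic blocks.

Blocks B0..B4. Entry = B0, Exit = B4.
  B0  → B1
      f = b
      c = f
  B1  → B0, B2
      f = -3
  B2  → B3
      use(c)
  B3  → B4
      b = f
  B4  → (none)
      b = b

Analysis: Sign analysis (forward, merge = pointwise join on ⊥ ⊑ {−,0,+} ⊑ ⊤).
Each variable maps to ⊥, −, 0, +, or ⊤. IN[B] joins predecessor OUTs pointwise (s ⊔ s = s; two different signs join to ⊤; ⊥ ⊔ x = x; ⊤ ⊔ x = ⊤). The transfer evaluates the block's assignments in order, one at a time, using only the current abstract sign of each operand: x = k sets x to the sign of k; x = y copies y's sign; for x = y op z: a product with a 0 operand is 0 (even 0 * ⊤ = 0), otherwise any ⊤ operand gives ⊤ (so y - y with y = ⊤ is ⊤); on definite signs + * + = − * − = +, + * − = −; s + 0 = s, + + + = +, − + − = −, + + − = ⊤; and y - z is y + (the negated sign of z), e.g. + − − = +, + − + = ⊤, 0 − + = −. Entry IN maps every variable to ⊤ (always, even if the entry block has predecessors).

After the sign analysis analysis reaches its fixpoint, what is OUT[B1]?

Fixpoint table:
  B0: | IN=(all ⊤) | OUT=(all ⊤)
  B1: | IN=(all ⊤) | OUT={f:-; rest ⊤}
  B2: | IN={f:-; rest ⊤} | OUT={f:-; rest ⊤}
  B3: | IN={f:-; rest ⊤} | OUT={b:-, f:-; rest ⊤}
  B4: | IN={b:-, f:-; rest ⊤} | OUT={b:-, f:-; rest ⊤}

Merge at B1: IN[B1] = OUT[B0] = {a: ⊤, b: ⊤, c: ⊤, d: ⊤, e: ⊤, f: ⊤}
Applying B1's transfer function to that IN value gives OUT[B1] (row B1 above).

Answer: {a: ⊤, b: ⊤, c: ⊤, d: ⊤, e: ⊤, f: -}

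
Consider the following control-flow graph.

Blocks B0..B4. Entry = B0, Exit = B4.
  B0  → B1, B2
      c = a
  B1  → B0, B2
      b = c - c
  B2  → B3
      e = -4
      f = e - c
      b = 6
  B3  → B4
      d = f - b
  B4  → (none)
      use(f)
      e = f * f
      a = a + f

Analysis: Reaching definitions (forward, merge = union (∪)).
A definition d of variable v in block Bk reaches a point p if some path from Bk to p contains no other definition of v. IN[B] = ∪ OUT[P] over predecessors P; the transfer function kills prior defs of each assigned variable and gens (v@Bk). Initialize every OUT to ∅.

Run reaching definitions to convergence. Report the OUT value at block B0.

Answer: {b@B1, c@B0}

Working:
Per-block solution:
  B0:  IN={b@B1, c@B0}  OUT={b@B1, c@B0}
  B1:  IN={b@B1, c@B0}  OUT={b@B1, c@B0}
  B2:  IN={b@B1, c@B0}  OUT={b@B2, c@B0, e@B2, f@B2}
  B3:  IN={b@B2, c@B0, e@B2, f@B2}  OUT={b@B2, c@B0, d@B3, e@B2, f@B2}
  B4:  IN={b@B2, c@B0, d@B3, e@B2, f@B2}  OUT={a@B4, b@B2, c@B0, d@B3, e@B4, f@B2}

Merge at B0 (entry node, so the boundary value {} is joined with the incoming edge(s)): IN[B0] = {} ⊔ OUT[B1] = {b@B1, c@B0}
Applying B0's transfer function to that IN value gives OUT[B0] (row B0 above).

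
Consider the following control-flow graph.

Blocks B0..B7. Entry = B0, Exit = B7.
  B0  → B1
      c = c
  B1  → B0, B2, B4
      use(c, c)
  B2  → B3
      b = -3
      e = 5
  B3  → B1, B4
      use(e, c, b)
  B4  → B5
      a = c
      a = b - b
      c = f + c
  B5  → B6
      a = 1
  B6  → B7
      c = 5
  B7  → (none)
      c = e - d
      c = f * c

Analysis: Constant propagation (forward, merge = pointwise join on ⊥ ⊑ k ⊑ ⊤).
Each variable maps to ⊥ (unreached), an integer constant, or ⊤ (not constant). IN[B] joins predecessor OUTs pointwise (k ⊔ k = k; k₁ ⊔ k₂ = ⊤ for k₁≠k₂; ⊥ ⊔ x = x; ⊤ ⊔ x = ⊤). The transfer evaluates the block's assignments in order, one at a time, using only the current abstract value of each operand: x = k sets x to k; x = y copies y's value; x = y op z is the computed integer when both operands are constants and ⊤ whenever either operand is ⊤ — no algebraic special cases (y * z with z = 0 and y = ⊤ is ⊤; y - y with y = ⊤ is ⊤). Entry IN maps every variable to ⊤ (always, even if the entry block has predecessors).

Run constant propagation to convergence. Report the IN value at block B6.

Fixpoint table:
  B0: | IN=(all ⊤) | OUT=(all ⊤)
  B1: | IN=(all ⊤) | OUT=(all ⊤)
  B2: | IN=(all ⊤) | OUT={b:-3, e:5; rest ⊤}
  B3: | IN={b:-3, e:5; rest ⊤} | OUT={b:-3, e:5; rest ⊤}
  B4: | IN=(all ⊤) | OUT=(all ⊤)
  B5: | IN=(all ⊤) | OUT={a:1; rest ⊤}
  B6: | IN={a:1; rest ⊤} | OUT={a:1, c:5; rest ⊤}
  B7: | IN={a:1, c:5; rest ⊤} | OUT={a:1; rest ⊤}

Merge at B6: IN[B6] = OUT[B5] = {a: 1, b: ⊤, c: ⊤, d: ⊤, e: ⊤, f: ⊤}

Answer: {a: 1, b: ⊤, c: ⊤, d: ⊤, e: ⊤, f: ⊤}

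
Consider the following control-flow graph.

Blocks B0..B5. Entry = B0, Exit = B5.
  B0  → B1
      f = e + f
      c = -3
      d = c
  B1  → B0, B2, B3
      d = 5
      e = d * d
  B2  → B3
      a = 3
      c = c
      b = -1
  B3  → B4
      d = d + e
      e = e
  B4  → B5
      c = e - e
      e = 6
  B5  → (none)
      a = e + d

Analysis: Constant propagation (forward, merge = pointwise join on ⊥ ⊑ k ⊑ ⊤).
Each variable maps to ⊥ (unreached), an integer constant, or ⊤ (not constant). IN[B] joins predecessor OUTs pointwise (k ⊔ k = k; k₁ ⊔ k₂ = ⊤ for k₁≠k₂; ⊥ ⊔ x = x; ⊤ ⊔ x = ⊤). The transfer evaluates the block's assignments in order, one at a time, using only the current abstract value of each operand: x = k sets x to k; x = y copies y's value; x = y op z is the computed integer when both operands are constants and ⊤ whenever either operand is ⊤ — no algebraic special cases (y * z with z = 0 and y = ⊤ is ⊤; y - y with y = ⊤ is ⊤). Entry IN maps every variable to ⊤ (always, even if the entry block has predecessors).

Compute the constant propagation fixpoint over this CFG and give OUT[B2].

Per-block solution:
  B0:  IN=(all ⊤)  OUT={c:-3, d:-3; rest ⊤}
  B1:  IN={c:-3, d:-3; rest ⊤}  OUT={c:-3, d:5, e:25; rest ⊤}
  B2:  IN={c:-3, d:5, e:25; rest ⊤}  OUT={a:3, b:-1, c:-3, d:5, e:25; rest ⊤}
  B3:  IN={c:-3, d:5, e:25; rest ⊤}  OUT={c:-3, d:30, e:25; rest ⊤}
  B4:  IN={c:-3, d:30, e:25; rest ⊤}  OUT={c:0, d:30, e:6; rest ⊤}
  B5:  IN={c:0, d:30, e:6; rest ⊤}  OUT={a:36, c:0, d:30, e:6; rest ⊤}

Merge at B2: IN[B2] = OUT[B1] = {a: ⊤, b: ⊤, c: -3, d: 5, e: 25, f: ⊤}
Applying B2's transfer function to that IN value gives OUT[B2] (row B2 above).

Answer: {a: 3, b: -1, c: -3, d: 5, e: 25, f: ⊤}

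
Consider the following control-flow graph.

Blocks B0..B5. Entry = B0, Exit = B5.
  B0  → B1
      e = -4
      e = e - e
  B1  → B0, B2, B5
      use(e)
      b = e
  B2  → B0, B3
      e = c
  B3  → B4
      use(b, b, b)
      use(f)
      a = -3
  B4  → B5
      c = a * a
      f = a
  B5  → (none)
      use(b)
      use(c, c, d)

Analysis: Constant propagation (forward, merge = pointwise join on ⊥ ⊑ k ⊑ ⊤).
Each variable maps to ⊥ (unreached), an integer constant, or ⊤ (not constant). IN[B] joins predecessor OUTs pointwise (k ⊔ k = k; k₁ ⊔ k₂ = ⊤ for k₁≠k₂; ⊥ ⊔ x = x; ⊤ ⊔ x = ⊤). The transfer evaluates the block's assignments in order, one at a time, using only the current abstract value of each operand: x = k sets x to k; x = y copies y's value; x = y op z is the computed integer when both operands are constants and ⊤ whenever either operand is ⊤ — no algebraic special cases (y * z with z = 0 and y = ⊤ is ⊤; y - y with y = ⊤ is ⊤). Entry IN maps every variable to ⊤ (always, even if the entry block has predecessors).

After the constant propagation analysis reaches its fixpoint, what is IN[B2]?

Fixpoint table:
  B0:   IN=(all ⊤)   OUT={e:0; rest ⊤}
  B1:   IN={e:0; rest ⊤}   OUT={b:0, e:0; rest ⊤}
  B2:   IN={b:0, e:0; rest ⊤}   OUT={b:0; rest ⊤}
  B3:   IN={b:0; rest ⊤}   OUT={a:-3, b:0; rest ⊤}
  B4:   IN={a:-3, b:0; rest ⊤}   OUT={a:-3, b:0, c:9, f:-3; rest ⊤}
  B5:   IN={b:0; rest ⊤}   OUT={b:0; rest ⊤}

Merge at B2: IN[B2] = OUT[B1] = {a: ⊤, b: 0, c: ⊤, d: ⊤, e: 0, f: ⊤}

Answer: {a: ⊤, b: 0, c: ⊤, d: ⊤, e: 0, f: ⊤}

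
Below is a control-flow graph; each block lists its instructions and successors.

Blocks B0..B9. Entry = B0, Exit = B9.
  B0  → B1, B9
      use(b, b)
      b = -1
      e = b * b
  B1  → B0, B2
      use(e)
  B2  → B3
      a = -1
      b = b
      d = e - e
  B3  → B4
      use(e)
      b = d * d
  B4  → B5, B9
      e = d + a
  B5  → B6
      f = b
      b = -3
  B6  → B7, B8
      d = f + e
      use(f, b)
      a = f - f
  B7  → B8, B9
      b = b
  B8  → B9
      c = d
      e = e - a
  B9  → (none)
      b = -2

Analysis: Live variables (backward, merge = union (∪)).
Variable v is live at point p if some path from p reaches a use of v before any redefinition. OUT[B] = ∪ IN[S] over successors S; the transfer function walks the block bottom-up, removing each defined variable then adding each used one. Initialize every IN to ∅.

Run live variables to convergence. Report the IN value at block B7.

Per-block solution:
  B0:  IN={b}  OUT={b, e}
  B1:  IN={b, e}  OUT={b, e}
  B2:  IN={b, e}  OUT={a, d, e}
  B3:  IN={a, d, e}  OUT={a, b, d}
  B4:  IN={a, b, d}  OUT={b, e}
  B5:  IN={b, e}  OUT={b, e, f}
  B6:  IN={b, e, f}  OUT={a, b, d, e}
  B7:  IN={a, b, d, e}  OUT={a, d, e}
  B8:  IN={a, d, e}  OUT={}
  B9:  IN={}  OUT={}

Merge at B7: OUT[B7] = IN[B8] ⊔ IN[B9] = {a, d, e}
Applying B7's transfer function to that OUT value gives IN[B7] (row B7 above).

Answer: {a, b, d, e}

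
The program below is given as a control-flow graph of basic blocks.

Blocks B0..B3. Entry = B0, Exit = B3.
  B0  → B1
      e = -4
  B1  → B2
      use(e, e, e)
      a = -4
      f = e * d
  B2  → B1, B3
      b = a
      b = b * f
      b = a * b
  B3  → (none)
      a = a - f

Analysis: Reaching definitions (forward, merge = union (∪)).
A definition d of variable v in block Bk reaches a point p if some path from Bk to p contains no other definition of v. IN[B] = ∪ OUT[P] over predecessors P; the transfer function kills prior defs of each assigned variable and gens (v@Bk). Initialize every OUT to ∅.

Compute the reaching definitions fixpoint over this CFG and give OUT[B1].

Converged values:
  B0:  IN={}  OUT={e@B0}
  B1:  IN={a@B1, b@B2, e@B0, f@B1}  OUT={a@B1, b@B2, e@B0, f@B1}
  B2:  IN={a@B1, b@B2, e@B0, f@B1}  OUT={a@B1, b@B2, e@B0, f@B1}
  B3:  IN={a@B1, b@B2, e@B0, f@B1}  OUT={a@B3, b@B2, e@B0, f@B1}

Merge at B1: IN[B1] = OUT[B0] ⊔ OUT[B2] = {a@B1, b@B2, e@B0, f@B1}
Applying B1's transfer function to that IN value gives OUT[B1] (row B1 above).

Answer: {a@B1, b@B2, e@B0, f@B1}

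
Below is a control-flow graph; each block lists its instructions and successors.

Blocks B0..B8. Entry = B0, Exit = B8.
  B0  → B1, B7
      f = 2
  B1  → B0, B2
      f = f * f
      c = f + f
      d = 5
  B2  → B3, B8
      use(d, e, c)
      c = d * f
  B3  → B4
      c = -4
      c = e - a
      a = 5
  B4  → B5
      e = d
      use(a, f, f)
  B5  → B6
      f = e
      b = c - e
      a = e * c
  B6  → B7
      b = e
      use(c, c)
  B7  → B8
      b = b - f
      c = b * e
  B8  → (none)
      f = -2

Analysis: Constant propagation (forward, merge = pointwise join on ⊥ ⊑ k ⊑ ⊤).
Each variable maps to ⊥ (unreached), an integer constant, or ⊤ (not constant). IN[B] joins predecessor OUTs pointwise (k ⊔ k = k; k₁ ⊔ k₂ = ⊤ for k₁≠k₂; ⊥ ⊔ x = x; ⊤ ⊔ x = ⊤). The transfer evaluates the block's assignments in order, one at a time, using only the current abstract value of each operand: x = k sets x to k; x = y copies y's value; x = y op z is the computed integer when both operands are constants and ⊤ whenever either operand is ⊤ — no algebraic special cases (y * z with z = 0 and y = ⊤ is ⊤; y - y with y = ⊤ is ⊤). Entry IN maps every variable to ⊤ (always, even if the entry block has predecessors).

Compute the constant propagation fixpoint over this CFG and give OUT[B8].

Answer: {a: ⊤, b: ⊤, c: ⊤, d: ⊤, e: ⊤, f: -2}

Trace:
Per-block solution:
  B0:  IN=(all ⊤)  OUT={f:2; rest ⊤}
  B1:  IN={f:2; rest ⊤}  OUT={c:8, d:5, f:4; rest ⊤}
  B2:  IN={c:8, d:5, f:4; rest ⊤}  OUT={c:20, d:5, f:4; rest ⊤}
  B3:  IN={c:20, d:5, f:4; rest ⊤}  OUT={a:5, d:5, f:4; rest ⊤}
  B4:  IN={a:5, d:5, f:4; rest ⊤}  OUT={a:5, d:5, e:5, f:4; rest ⊤}
  B5:  IN={a:5, d:5, e:5, f:4; rest ⊤}  OUT={d:5, e:5, f:5; rest ⊤}
  B6:  IN={d:5, e:5, f:5; rest ⊤}  OUT={b:5, d:5, e:5, f:5; rest ⊤}
  B7:  IN=(all ⊤)  OUT=(all ⊤)
  B8:  IN=(all ⊤)  OUT={f:-2; rest ⊤}

Merge at B8: IN[B8] = OUT[B2] ⊔ OUT[B7] = {a: ⊤, b: ⊤, c: ⊤, d: ⊤, e: ⊤, f: ⊤}
Applying B8's transfer function to that IN value gives OUT[B8] (row B8 above).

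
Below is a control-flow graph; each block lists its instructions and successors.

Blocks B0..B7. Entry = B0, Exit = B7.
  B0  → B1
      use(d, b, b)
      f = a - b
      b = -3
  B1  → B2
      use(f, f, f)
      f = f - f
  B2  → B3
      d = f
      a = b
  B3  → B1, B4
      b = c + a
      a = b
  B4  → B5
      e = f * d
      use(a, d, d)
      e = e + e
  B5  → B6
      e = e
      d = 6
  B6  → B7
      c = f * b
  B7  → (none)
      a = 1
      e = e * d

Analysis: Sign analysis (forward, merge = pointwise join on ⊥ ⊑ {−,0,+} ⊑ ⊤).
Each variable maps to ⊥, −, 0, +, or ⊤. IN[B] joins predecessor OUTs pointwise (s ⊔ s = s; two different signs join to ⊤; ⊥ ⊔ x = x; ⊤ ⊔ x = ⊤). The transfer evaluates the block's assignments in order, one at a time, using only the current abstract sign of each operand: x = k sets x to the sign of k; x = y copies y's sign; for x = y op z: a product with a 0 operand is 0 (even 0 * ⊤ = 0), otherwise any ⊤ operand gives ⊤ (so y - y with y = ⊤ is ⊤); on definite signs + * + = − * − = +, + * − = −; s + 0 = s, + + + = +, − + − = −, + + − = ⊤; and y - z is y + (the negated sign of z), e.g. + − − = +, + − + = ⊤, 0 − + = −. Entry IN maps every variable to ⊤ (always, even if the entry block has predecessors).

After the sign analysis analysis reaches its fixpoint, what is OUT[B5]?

Per-block solution:
  B0: | IN=(all ⊤) | OUT={b:-; rest ⊤}
  B1: | IN=(all ⊤) | OUT=(all ⊤)
  B2: | IN=(all ⊤) | OUT=(all ⊤)
  B3: | IN=(all ⊤) | OUT=(all ⊤)
  B4: | IN=(all ⊤) | OUT=(all ⊤)
  B5: | IN=(all ⊤) | OUT={d:+; rest ⊤}
  B6: | IN={d:+; rest ⊤} | OUT={d:+; rest ⊤}
  B7: | IN={d:+; rest ⊤} | OUT={a:+, d:+; rest ⊤}

Merge at B5: IN[B5] = OUT[B4] = {a: ⊤, b: ⊤, c: ⊤, d: ⊤, e: ⊤, f: ⊤}
Applying B5's transfer function to that IN value gives OUT[B5] (row B5 above).

Answer: {a: ⊤, b: ⊤, c: ⊤, d: +, e: ⊤, f: ⊤}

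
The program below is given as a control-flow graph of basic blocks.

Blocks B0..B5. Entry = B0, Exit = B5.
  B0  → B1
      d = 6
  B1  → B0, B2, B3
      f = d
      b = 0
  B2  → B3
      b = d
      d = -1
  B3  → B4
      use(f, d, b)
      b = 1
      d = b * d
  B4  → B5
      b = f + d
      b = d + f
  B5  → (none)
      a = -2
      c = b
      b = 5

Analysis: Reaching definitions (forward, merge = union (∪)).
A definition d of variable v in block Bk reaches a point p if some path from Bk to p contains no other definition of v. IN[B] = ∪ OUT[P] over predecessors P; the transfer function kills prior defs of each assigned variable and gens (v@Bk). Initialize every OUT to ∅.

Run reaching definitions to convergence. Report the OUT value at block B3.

Answer: {b@B3, d@B3, f@B1}

Working:
Fixpoint table:
  B0:  IN={b@B1, d@B0, f@B1}  OUT={b@B1, d@B0, f@B1}
  B1:  IN={b@B1, d@B0, f@B1}  OUT={b@B1, d@B0, f@B1}
  B2:  IN={b@B1, d@B0, f@B1}  OUT={b@B2, d@B2, f@B1}
  B3:  IN={b@B1, b@B2, d@B0, d@B2, f@B1}  OUT={b@B3, d@B3, f@B1}
  B4:  IN={b@B3, d@B3, f@B1}  OUT={b@B4, d@B3, f@B1}
  B5:  IN={b@B4, d@B3, f@B1}  OUT={a@B5, b@B5, c@B5, d@B3, f@B1}

Merge at B3: IN[B3] = OUT[B1] ⊔ OUT[B2] = {b@B1, b@B2, d@B0, d@B2, f@B1}
Applying B3's transfer function to that IN value gives OUT[B3] (row B3 above).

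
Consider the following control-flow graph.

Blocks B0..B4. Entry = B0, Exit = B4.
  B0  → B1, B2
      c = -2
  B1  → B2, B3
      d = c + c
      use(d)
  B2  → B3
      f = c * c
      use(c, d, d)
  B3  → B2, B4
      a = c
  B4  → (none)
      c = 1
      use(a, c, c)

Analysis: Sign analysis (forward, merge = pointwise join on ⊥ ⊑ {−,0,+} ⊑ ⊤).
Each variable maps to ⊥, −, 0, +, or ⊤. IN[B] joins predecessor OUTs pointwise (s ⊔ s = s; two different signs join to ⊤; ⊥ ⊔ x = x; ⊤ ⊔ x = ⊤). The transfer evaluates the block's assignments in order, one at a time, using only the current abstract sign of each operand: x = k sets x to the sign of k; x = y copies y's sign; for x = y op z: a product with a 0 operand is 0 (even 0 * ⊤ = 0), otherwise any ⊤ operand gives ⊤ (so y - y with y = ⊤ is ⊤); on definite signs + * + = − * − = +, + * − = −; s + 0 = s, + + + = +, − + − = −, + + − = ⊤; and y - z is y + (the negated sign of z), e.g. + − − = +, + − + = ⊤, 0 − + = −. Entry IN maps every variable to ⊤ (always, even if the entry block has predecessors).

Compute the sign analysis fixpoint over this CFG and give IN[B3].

Answer: {a: ⊤, b: ⊤, c: -, d: ⊤, e: ⊤, f: ⊤}

Trace:
Converged values:
  B0:  IN=(all ⊤)  OUT={c:-; rest ⊤}
  B1:  IN={c:-; rest ⊤}  OUT={c:-, d:-; rest ⊤}
  B2:  IN={c:-; rest ⊤}  OUT={c:-, f:+; rest ⊤}
  B3:  IN={c:-; rest ⊤}  OUT={a:-, c:-; rest ⊤}
  B4:  IN={a:-, c:-; rest ⊤}  OUT={a:-, c:+; rest ⊤}

Merge at B3: IN[B3] = OUT[B1] ⊔ OUT[B2] = {a: ⊤, b: ⊤, c: -, d: ⊤, e: ⊤, f: ⊤}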